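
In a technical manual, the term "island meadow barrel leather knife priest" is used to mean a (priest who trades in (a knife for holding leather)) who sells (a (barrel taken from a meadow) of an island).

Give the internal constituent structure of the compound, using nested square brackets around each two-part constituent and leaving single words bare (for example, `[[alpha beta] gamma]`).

[[island [meadow barrel]] [[leather knife] priest]]

Whole compound: head "priest" (specifically "leather knife priest"), modifier "island meadow barrel".
Inside "island meadow barrel": head "barrel" (specifically "meadow barrel"), modifier "island".
Inside "meadow barrel": head "barrel", modifier "meadow".
Inside "leather knife priest": head "priest", modifier "leather knife".
Inside "leather knife": head "knife", modifier "leather".
Assembled: [[island [meadow barrel]] [[leather knife] priest]].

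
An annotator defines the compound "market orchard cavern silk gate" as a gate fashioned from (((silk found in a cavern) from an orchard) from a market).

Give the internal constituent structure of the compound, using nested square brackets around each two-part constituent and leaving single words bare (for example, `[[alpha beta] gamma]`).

Whole compound: head "gate", modifier "market orchard cavern silk".
Within "market orchard cavern silk", the head is "silk" (specifically "orchard cavern silk") and the modifier is "market".
Within "orchard cavern silk", the head is "silk" (specifically "cavern silk") and the modifier is "orchard".
Within "cavern silk", the head is "silk" and the modifier is "cavern".
So the structure is [[market [orchard [cavern silk]]] gate].

[[market [orchard [cavern silk]]] gate]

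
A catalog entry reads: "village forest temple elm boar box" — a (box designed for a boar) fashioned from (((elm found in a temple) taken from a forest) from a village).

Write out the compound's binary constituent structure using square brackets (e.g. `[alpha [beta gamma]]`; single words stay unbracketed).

[[village [forest [temple elm]]] [boar box]]

The outermost head in the paraphrase is "box" (specifically "boar box"), modified by "village forest temple elm".
"village forest temple elm" → head "elm" (specifically "forest temple elm"), modifier "village".
"forest temple elm" → head "elm" (specifically "temple elm"), modifier "forest".
"temple elm" → head "elm", modifier "temple".
"boar box" → head "box", modifier "boar".
So the structure is [[village [forest [temple elm]]] [boar box]].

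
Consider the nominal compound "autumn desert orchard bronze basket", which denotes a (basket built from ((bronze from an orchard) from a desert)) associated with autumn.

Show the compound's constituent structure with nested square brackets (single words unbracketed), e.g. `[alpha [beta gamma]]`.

[autumn [[desert [orchard bronze]] basket]]

At the top level: head "basket" (specifically "desert orchard bronze basket"); modifier "autumn".
Inside "desert orchard bronze basket": head "basket", modifier "desert orchard bronze".
Inside "desert orchard bronze": head "bronze" (specifically "orchard bronze"), modifier "desert".
Inside "orchard bronze": head "bronze", modifier "orchard".
Assembled: [autumn [[desert [orchard bronze]] basket]].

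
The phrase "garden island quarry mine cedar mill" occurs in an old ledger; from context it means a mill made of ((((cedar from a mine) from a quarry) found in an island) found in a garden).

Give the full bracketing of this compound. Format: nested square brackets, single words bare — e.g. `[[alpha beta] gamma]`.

Overall it is a kind of mill; the modifier is "garden island quarry mine cedar".
Within "garden island quarry mine cedar", the head is "cedar" (specifically "island quarry mine cedar") and the modifier is "garden".
Within "island quarry mine cedar", the head is "cedar" (specifically "quarry mine cedar") and the modifier is "island".
Within "quarry mine cedar", the head is "cedar" (specifically "mine cedar") and the modifier is "quarry".
Within "mine cedar", the head is "cedar" and the modifier is "mine".
Putting it together: [[garden [island [quarry [mine cedar]]]] mill].

[[garden [island [quarry [mine cedar]]]] mill]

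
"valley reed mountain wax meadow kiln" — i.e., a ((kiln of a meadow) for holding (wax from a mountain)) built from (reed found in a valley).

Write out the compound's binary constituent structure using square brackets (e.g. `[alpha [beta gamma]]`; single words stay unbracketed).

[[valley reed] [[mountain wax] [meadow kiln]]]

Overall it is a kind of kiln (specifically "mountain wax meadow kiln"); the modifier is "valley reed".
"valley reed" → head "reed", modifier "valley".
"mountain wax meadow kiln" → head "kiln" (specifically "meadow kiln"), modifier "mountain wax".
"mountain wax" → head "wax", modifier "mountain".
"meadow kiln" → head "kiln", modifier "meadow".
So the structure is [[valley reed] [[mountain wax] [meadow kiln]]].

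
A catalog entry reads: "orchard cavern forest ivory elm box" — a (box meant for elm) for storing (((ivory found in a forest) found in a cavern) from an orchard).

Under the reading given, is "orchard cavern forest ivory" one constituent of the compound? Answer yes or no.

The paraphrase groups the words so that "orchard cavern forest ivory" is one unit: it corresponds to a single parenthesized sub-phrase.
The full structure is [[orchard [cavern [forest ivory]]] [elm box]], in which [orchard cavern forest ivory] is a constituent.

yes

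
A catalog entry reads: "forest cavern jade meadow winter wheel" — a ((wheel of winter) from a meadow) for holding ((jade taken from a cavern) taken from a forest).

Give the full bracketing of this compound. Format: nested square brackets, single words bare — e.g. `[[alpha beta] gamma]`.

The outermost head in the paraphrase is "wheel" (specifically "meadow winter wheel"), modified by "forest cavern jade".
Within "forest cavern jade", the head is "jade" (specifically "cavern jade") and the modifier is "forest".
Within "cavern jade", the head is "jade" and the modifier is "cavern".
Within "meadow winter wheel", the head is "wheel" (specifically "winter wheel") and the modifier is "meadow".
Within "winter wheel", the head is "wheel" and the modifier is "winter".
So the structure is [[forest [cavern jade]] [meadow [winter wheel]]].

[[forest [cavern jade]] [meadow [winter wheel]]]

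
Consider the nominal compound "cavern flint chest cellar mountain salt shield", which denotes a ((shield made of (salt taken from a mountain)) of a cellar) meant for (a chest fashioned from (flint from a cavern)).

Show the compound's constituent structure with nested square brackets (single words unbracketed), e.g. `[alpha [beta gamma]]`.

Whole compound: head "shield" (specifically "cellar mountain salt shield"), modifier "cavern flint chest".
Within "cavern flint chest", the head is "chest" and the modifier is "cavern flint".
Within "cavern flint", the head is "flint" and the modifier is "cavern".
Within "cellar mountain salt shield", the head is "shield" (specifically "mountain salt shield") and the modifier is "cellar".
Within "mountain salt shield", the head is "shield" and the modifier is "mountain salt".
Within "mountain salt", the head is "salt" and the modifier is "mountain".
Putting it together: [[[cavern flint] chest] [cellar [[mountain salt] shield]]].

[[[cavern flint] chest] [cellar [[mountain salt] shield]]]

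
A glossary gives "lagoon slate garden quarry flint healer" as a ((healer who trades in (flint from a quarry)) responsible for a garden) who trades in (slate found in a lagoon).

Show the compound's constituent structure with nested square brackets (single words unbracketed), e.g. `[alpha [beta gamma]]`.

[[lagoon slate] [garden [[quarry flint] healer]]]

The outermost head in the paraphrase is "healer" (specifically "garden quarry flint healer"), modified by "lagoon slate".
"lagoon slate" → head "slate", modifier "lagoon".
"garden quarry flint healer" → head "healer" (specifically "quarry flint healer"), modifier "garden".
"quarry flint healer" → head "healer", modifier "quarry flint".
"quarry flint" → head "flint", modifier "quarry".
Putting it together: [[lagoon slate] [garden [[quarry flint] healer]]].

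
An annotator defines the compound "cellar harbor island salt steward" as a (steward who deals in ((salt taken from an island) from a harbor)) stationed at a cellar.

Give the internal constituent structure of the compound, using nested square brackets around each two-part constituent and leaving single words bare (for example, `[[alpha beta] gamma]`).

Whole compound: head "steward" (specifically "harbor island salt steward"), modifier "cellar".
"harbor island salt steward" → head "steward", modifier "harbor island salt".
"harbor island salt" → head "salt" (specifically "island salt"), modifier "harbor".
"island salt" → head "salt", modifier "island".
Putting it together: [cellar [[harbor [island salt]] steward]].

[cellar [[harbor [island salt]] steward]]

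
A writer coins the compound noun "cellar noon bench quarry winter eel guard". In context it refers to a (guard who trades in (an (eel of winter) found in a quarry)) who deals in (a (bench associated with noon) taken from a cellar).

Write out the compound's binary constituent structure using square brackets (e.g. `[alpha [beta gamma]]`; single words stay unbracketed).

[[cellar [noon bench]] [[quarry [winter eel]] guard]]

At the top level: head "guard" (specifically "quarry winter eel guard"); modifier "cellar noon bench".
Within "cellar noon bench", the head is "bench" (specifically "noon bench") and the modifier is "cellar".
Within "noon bench", the head is "bench" and the modifier is "noon".
Within "quarry winter eel guard", the head is "guard" and the modifier is "quarry winter eel".
Within "quarry winter eel", the head is "eel" (specifically "winter eel") and the modifier is "quarry".
Within "winter eel", the head is "eel" and the modifier is "winter".
Assembled: [[cellar [noon bench]] [[quarry [winter eel]] guard]].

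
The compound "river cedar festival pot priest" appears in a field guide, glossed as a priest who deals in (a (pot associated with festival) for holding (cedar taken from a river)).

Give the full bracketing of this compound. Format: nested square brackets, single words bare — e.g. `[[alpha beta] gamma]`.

[[[river cedar] [festival pot]] priest]

At the top level: head "priest"; modifier "river cedar festival pot".
Within "river cedar festival pot", the head is "pot" (specifically "festival pot") and the modifier is "river cedar".
Within "river cedar", the head is "cedar" and the modifier is "river".
Within "festival pot", the head is "pot" and the modifier is "festival".
So the structure is [[[river cedar] [festival pot]] priest].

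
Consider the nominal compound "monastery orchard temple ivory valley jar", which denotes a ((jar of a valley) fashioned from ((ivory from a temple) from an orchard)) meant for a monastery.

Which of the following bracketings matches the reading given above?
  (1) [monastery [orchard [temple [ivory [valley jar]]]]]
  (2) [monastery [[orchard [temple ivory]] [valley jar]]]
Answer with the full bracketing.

The paraphrase's head is the "jar" part ("orchard temple ivory valley jar"); its modifier is "monastery".
That top-level split, carried through the inner groups, gives [monastery [[orchard [temple ivory]] [valley jar]]].

[monastery [[orchard [temple ivory]] [valley jar]]]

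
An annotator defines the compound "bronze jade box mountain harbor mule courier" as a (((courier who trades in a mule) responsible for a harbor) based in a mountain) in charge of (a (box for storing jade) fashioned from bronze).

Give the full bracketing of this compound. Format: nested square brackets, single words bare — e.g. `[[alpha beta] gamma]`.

The outermost head in the paraphrase is "courier" (specifically "mountain harbor mule courier"), modified by "bronze jade box".
"bronze jade box" → head "box" (specifically "jade box"), modifier "bronze".
"jade box" → head "box", modifier "jade".
"mountain harbor mule courier" → head "courier" (specifically "harbor mule courier"), modifier "mountain".
"harbor mule courier" → head "courier" (specifically "mule courier"), modifier "harbor".
"mule courier" → head "courier", modifier "mule".
Putting it together: [[bronze [jade box]] [mountain [harbor [mule courier]]]].

[[bronze [jade box]] [mountain [harbor [mule courier]]]]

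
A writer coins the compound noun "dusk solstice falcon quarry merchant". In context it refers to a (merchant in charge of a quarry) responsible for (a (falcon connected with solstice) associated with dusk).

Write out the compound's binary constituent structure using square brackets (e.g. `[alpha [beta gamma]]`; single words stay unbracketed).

[[dusk [solstice falcon]] [quarry merchant]]

At the top level: head "merchant" (specifically "quarry merchant"); modifier "dusk solstice falcon".
"dusk solstice falcon" → head "falcon" (specifically "solstice falcon"), modifier "dusk".
"solstice falcon" → head "falcon", modifier "solstice".
"quarry merchant" → head "merchant", modifier "quarry".
So the structure is [[dusk [solstice falcon]] [quarry merchant]].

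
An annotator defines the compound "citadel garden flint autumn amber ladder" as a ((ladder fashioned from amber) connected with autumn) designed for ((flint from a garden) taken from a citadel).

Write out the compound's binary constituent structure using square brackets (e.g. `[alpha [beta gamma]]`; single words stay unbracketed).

Overall it is a kind of ladder (specifically "autumn amber ladder"); the modifier is "citadel garden flint".
"citadel garden flint" → head "flint" (specifically "garden flint"), modifier "citadel".
"garden flint" → head "flint", modifier "garden".
"autumn amber ladder" → head "ladder" (specifically "amber ladder"), modifier "autumn".
"amber ladder" → head "ladder", modifier "amber".
Putting it together: [[citadel [garden flint]] [autumn [amber ladder]]].

[[citadel [garden flint]] [autumn [amber ladder]]]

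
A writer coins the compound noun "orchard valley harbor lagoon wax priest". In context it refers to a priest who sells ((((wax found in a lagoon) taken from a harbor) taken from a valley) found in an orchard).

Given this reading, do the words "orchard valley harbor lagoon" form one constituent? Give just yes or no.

The top-level split is [orchard valley harbor lagoon wax] [priest]; the full structure is [[orchard [valley [harbor [lagoon wax]]]] priest].
"orchard valley harbor lagoon" straddles a constituent boundary, so it is not a single unit.

no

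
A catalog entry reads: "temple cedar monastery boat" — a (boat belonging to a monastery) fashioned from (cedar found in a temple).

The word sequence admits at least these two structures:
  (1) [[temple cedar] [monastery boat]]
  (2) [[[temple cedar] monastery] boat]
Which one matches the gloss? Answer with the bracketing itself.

[[temple cedar] [monastery boat]]

The paraphrase's head is the "boat" part ("monastery boat"); its modifier is "temple cedar".
That top-level split, carried through the inner groups, gives [[temple cedar] [monastery boat]].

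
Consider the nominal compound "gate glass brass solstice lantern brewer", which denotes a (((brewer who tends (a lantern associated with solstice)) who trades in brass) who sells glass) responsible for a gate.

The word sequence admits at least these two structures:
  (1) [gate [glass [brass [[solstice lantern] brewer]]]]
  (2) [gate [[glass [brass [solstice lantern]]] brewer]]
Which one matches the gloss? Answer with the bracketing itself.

The paraphrase's head is the "brewer" part ("glass brass solstice lantern brewer"); its modifier is "gate".
That top-level split, carried through the inner groups, gives [gate [glass [brass [[solstice lantern] brewer]]]].

[gate [glass [brass [[solstice lantern] brewer]]]]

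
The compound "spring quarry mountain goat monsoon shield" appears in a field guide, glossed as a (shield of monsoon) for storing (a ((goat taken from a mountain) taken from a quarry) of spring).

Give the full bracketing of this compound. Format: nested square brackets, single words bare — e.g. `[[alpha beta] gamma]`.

[[spring [quarry [mountain goat]]] [monsoon shield]]

At the top level: head "shield" (specifically "monsoon shield"); modifier "spring quarry mountain goat".
"spring quarry mountain goat" → head "goat" (specifically "quarry mountain goat"), modifier "spring".
"quarry mountain goat" → head "goat" (specifically "mountain goat"), modifier "quarry".
"mountain goat" → head "goat", modifier "mountain".
"monsoon shield" → head "shield", modifier "monsoon".
Putting it together: [[spring [quarry [mountain goat]]] [monsoon shield]].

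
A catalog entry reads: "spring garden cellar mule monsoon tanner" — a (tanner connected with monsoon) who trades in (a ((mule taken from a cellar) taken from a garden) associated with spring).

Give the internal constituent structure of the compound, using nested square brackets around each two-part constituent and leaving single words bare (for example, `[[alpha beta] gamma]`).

Overall it is a kind of tanner (specifically "monsoon tanner"); the modifier is "spring garden cellar mule".
"spring garden cellar mule" → head "mule" (specifically "garden cellar mule"), modifier "spring".
"garden cellar mule" → head "mule" (specifically "cellar mule"), modifier "garden".
"cellar mule" → head "mule", modifier "cellar".
"monsoon tanner" → head "tanner", modifier "monsoon".
So the structure is [[spring [garden [cellar mule]]] [monsoon tanner]].

[[spring [garden [cellar mule]]] [monsoon tanner]]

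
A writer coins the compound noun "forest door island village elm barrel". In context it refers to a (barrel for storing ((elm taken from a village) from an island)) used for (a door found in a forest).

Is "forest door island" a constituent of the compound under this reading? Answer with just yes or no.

no

The top-level split is [forest door] [island village elm barrel]; the full structure is [[forest door] [[island [village elm]] barrel]].
"forest door island" straddles a constituent boundary, so it is not a single unit.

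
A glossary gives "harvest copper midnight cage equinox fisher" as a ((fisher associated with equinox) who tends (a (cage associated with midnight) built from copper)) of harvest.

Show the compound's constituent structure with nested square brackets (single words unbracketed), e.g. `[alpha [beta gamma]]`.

Whole compound: head "fisher" (specifically "copper midnight cage equinox fisher"), modifier "harvest".
Inside "copper midnight cage equinox fisher": head "fisher" (specifically "equinox fisher"), modifier "copper midnight cage".
Inside "copper midnight cage": head "cage" (specifically "midnight cage"), modifier "copper".
Inside "midnight cage": head "cage", modifier "midnight".
Inside "equinox fisher": head "fisher", modifier "equinox".
So the structure is [harvest [[copper [midnight cage]] [equinox fisher]]].

[harvest [[copper [midnight cage]] [equinox fisher]]]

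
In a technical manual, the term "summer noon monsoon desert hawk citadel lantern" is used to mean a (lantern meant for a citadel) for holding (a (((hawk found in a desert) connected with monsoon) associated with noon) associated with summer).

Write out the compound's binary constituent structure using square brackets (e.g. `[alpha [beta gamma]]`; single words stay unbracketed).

[[summer [noon [monsoon [desert hawk]]]] [citadel lantern]]

Overall it is a kind of lantern (specifically "citadel lantern"); the modifier is "summer noon monsoon desert hawk".
Inside "summer noon monsoon desert hawk": head "hawk" (specifically "noon monsoon desert hawk"), modifier "summer".
Inside "noon monsoon desert hawk": head "hawk" (specifically "monsoon desert hawk"), modifier "noon".
Inside "monsoon desert hawk": head "hawk" (specifically "desert hawk"), modifier "monsoon".
Inside "desert hawk": head "hawk", modifier "desert".
Inside "citadel lantern": head "lantern", modifier "citadel".
So the structure is [[summer [noon [monsoon [desert hawk]]]] [citadel lantern]].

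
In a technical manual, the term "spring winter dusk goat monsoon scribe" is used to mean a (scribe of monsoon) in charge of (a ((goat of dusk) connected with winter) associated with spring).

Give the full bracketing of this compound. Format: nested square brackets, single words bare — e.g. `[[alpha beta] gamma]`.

Overall it is a kind of scribe (specifically "monsoon scribe"); the modifier is "spring winter dusk goat".
"spring winter dusk goat" → head "goat" (specifically "winter dusk goat"), modifier "spring".
"winter dusk goat" → head "goat" (specifically "dusk goat"), modifier "winter".
"dusk goat" → head "goat", modifier "dusk".
"monsoon scribe" → head "scribe", modifier "monsoon".
Putting it together: [[spring [winter [dusk goat]]] [monsoon scribe]].

[[spring [winter [dusk goat]]] [monsoon scribe]]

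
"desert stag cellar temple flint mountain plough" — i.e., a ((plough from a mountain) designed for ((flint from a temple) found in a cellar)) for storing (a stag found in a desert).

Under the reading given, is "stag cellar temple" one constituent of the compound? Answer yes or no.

The top-level split is [desert stag] [cellar temple flint mountain plough]; the full structure is [[desert stag] [[cellar [temple flint]] [mountain plough]]].
"stag cellar temple" straddles a constituent boundary, so it is not a single unit.

no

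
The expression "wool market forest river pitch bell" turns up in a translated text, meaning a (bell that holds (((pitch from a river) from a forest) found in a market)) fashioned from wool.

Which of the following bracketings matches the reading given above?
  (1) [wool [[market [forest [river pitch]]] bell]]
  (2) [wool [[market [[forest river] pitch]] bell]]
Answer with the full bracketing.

The paraphrase's head is the "bell" part ("market forest river pitch bell"); its modifier is "wool".
That top-level split, carried through the inner groups, gives [wool [[market [forest [river pitch]]] bell]].

[wool [[market [forest [river pitch]]] bell]]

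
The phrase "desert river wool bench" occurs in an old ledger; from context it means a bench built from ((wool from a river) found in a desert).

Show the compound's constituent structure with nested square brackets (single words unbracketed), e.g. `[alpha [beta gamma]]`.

Overall it is a kind of bench; the modifier is "desert river wool".
Inside "desert river wool": head "wool" (specifically "river wool"), modifier "desert".
Inside "river wool": head "wool", modifier "river".
Assembled: [[desert [river wool]] bench].

[[desert [river wool]] bench]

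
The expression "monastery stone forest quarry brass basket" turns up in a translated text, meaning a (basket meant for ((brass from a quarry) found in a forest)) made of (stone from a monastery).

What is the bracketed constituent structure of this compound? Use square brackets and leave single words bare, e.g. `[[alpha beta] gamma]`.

The outermost head in the paraphrase is "basket" (specifically "forest quarry brass basket"), modified by "monastery stone".
Within "monastery stone", the head is "stone" and the modifier is "monastery".
Within "forest quarry brass basket", the head is "basket" and the modifier is "forest quarry brass".
Within "forest quarry brass", the head is "brass" (specifically "quarry brass") and the modifier is "forest".
Within "quarry brass", the head is "brass" and the modifier is "quarry".
Putting it together: [[monastery stone] [[forest [quarry brass]] basket]].

[[monastery stone] [[forest [quarry brass]] basket]]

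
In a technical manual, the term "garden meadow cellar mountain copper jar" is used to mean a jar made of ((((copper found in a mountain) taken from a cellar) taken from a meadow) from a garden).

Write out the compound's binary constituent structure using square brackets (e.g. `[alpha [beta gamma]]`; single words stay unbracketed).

[[garden [meadow [cellar [mountain copper]]]] jar]

Whole compound: head "jar", modifier "garden meadow cellar mountain copper".
"garden meadow cellar mountain copper" → head "copper" (specifically "meadow cellar mountain copper"), modifier "garden".
"meadow cellar mountain copper" → head "copper" (specifically "cellar mountain copper"), modifier "meadow".
"cellar mountain copper" → head "copper" (specifically "mountain copper"), modifier "cellar".
"mountain copper" → head "copper", modifier "mountain".
So the structure is [[garden [meadow [cellar [mountain copper]]]] jar].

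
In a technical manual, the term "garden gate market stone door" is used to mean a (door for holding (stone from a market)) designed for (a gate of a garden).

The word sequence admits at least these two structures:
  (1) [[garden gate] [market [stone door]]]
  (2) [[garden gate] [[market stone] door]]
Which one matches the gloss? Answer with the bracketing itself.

[[garden gate] [[market stone] door]]

The paraphrase's head is the "door" part ("market stone door"); its modifier is "garden gate".
That top-level split, carried through the inner groups, gives [[garden gate] [[market stone] door]].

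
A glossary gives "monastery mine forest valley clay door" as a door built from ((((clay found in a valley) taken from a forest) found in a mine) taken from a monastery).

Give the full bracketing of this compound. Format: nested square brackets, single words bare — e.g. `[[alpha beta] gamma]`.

[[monastery [mine [forest [valley clay]]]] door]

Whole compound: head "door", modifier "monastery mine forest valley clay".
Within "monastery mine forest valley clay", the head is "clay" (specifically "mine forest valley clay") and the modifier is "monastery".
Within "mine forest valley clay", the head is "clay" (specifically "forest valley clay") and the modifier is "mine".
Within "forest valley clay", the head is "clay" (specifically "valley clay") and the modifier is "forest".
Within "valley clay", the head is "clay" and the modifier is "valley".
Assembled: [[monastery [mine [forest [valley clay]]]] door].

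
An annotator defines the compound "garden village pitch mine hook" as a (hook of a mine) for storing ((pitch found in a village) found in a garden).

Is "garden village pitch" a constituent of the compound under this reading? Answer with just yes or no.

The paraphrase groups the words so that "garden village pitch" is one unit: it corresponds to a single parenthesized sub-phrase.
The full structure is [[garden [village pitch]] [mine hook]], in which [garden village pitch] is a constituent.

yes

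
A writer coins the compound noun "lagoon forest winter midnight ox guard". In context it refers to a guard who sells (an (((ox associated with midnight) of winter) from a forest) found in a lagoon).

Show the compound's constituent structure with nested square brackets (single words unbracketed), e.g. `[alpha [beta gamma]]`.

At the top level: head "guard"; modifier "lagoon forest winter midnight ox".
Within "lagoon forest winter midnight ox", the head is "ox" (specifically "forest winter midnight ox") and the modifier is "lagoon".
Within "forest winter midnight ox", the head is "ox" (specifically "winter midnight ox") and the modifier is "forest".
Within "winter midnight ox", the head is "ox" (specifically "midnight ox") and the modifier is "winter".
Within "midnight ox", the head is "ox" and the modifier is "midnight".
Assembled: [[lagoon [forest [winter [midnight ox]]]] guard].

[[lagoon [forest [winter [midnight ox]]]] guard]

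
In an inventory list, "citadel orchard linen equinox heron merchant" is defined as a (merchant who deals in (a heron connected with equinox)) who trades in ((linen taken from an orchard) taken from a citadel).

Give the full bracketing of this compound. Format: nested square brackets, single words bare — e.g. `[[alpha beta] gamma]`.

Whole compound: head "merchant" (specifically "equinox heron merchant"), modifier "citadel orchard linen".
"citadel orchard linen" → head "linen" (specifically "orchard linen"), modifier "citadel".
"orchard linen" → head "linen", modifier "orchard".
"equinox heron merchant" → head "merchant", modifier "equinox heron".
"equinox heron" → head "heron", modifier "equinox".
So the structure is [[citadel [orchard linen]] [[equinox heron] merchant]].

[[citadel [orchard linen]] [[equinox heron] merchant]]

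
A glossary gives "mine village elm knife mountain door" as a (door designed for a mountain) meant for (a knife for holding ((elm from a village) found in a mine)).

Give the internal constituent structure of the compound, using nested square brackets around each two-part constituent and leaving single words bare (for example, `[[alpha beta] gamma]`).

[[[mine [village elm]] knife] [mountain door]]

Overall it is a kind of door (specifically "mountain door"); the modifier is "mine village elm knife".
Inside "mine village elm knife": head "knife", modifier "mine village elm".
Inside "mine village elm": head "elm" (specifically "village elm"), modifier "mine".
Inside "village elm": head "elm", modifier "village".
Inside "mountain door": head "door", modifier "mountain".
So the structure is [[[mine [village elm]] knife] [mountain door]].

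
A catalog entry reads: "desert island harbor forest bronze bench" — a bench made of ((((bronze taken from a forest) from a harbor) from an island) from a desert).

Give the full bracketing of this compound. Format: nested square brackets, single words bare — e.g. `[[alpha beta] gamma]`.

Overall it is a kind of bench; the modifier is "desert island harbor forest bronze".
"desert island harbor forest bronze" → head "bronze" (specifically "island harbor forest bronze"), modifier "desert".
"island harbor forest bronze" → head "bronze" (specifically "harbor forest bronze"), modifier "island".
"harbor forest bronze" → head "bronze" (specifically "forest bronze"), modifier "harbor".
"forest bronze" → head "bronze", modifier "forest".
So the structure is [[desert [island [harbor [forest bronze]]]] bench].

[[desert [island [harbor [forest bronze]]]] bench]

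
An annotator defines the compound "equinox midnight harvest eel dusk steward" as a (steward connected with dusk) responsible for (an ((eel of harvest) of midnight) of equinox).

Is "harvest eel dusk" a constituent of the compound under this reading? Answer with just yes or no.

The top-level split is [equinox midnight harvest eel] [dusk steward]; the full structure is [[equinox [midnight [harvest eel]]] [dusk steward]].
"harvest eel dusk" straddles a constituent boundary, so it is not a single unit.

no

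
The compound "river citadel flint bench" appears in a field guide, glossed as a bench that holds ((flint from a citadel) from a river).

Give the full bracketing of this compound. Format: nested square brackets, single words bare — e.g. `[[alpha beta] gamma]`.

At the top level: head "bench"; modifier "river citadel flint".
"river citadel flint" → head "flint" (specifically "citadel flint"), modifier "river".
"citadel flint" → head "flint", modifier "citadel".
So the structure is [[river [citadel flint]] bench].

[[river [citadel flint]] bench]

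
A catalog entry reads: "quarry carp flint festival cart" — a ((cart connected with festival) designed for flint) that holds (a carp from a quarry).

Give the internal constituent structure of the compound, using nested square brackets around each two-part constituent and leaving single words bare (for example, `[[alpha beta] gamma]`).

[[quarry carp] [flint [festival cart]]]

The outermost head in the paraphrase is "cart" (specifically "flint festival cart"), modified by "quarry carp".
Within "quarry carp", the head is "carp" and the modifier is "quarry".
Within "flint festival cart", the head is "cart" (specifically "festival cart") and the modifier is "flint".
Within "festival cart", the head is "cart" and the modifier is "festival".
Assembled: [[quarry carp] [flint [festival cart]]].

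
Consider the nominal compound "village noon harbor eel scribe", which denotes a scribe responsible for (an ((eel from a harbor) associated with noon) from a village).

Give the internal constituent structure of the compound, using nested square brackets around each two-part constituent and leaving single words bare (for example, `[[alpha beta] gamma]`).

The outermost head in the paraphrase is "scribe", modified by "village noon harbor eel".
Within "village noon harbor eel", the head is "eel" (specifically "noon harbor eel") and the modifier is "village".
Within "noon harbor eel", the head is "eel" (specifically "harbor eel") and the modifier is "noon".
Within "harbor eel", the head is "eel" and the modifier is "harbor".
Assembled: [[village [noon [harbor eel]]] scribe].

[[village [noon [harbor eel]]] scribe]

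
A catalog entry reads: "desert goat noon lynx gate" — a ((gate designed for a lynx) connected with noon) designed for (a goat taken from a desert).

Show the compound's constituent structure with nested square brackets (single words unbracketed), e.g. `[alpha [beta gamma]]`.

Overall it is a kind of gate (specifically "noon lynx gate"); the modifier is "desert goat".
Within "desert goat", the head is "goat" and the modifier is "desert".
Within "noon lynx gate", the head is "gate" (specifically "lynx gate") and the modifier is "noon".
Within "lynx gate", the head is "gate" and the modifier is "lynx".
So the structure is [[desert goat] [noon [lynx gate]]].

[[desert goat] [noon [lynx gate]]]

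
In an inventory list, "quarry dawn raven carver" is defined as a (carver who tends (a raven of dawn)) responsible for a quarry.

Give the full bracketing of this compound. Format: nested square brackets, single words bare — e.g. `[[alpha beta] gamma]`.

Overall it is a kind of carver (specifically "dawn raven carver"); the modifier is "quarry".
Within "dawn raven carver", the head is "carver" and the modifier is "dawn raven".
Within "dawn raven", the head is "raven" and the modifier is "dawn".
Putting it together: [quarry [[dawn raven] carver]].

[quarry [[dawn raven] carver]]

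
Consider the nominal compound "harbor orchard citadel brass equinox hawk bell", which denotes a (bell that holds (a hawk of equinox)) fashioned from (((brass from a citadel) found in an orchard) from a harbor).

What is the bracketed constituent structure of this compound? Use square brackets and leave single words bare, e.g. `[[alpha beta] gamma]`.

[[harbor [orchard [citadel brass]]] [[equinox hawk] bell]]

Whole compound: head "bell" (specifically "equinox hawk bell"), modifier "harbor orchard citadel brass".
"harbor orchard citadel brass" → head "brass" (specifically "orchard citadel brass"), modifier "harbor".
"orchard citadel brass" → head "brass" (specifically "citadel brass"), modifier "orchard".
"citadel brass" → head "brass", modifier "citadel".
"equinox hawk bell" → head "bell", modifier "equinox hawk".
"equinox hawk" → head "hawk", modifier "equinox".
So the structure is [[harbor [orchard [citadel brass]]] [[equinox hawk] bell]].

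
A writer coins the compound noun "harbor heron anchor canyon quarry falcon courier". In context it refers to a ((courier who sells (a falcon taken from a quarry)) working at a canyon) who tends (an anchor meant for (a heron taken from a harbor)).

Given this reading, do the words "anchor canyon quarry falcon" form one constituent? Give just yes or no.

no

The top-level split is [harbor heron anchor] [canyon quarry falcon courier]; the full structure is [[[harbor heron] anchor] [canyon [[quarry falcon] courier]]].
"anchor canyon quarry falcon" straddles a constituent boundary, so it is not a single unit.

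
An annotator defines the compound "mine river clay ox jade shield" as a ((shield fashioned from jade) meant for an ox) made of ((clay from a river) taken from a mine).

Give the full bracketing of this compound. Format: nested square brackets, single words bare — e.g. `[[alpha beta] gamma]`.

[[mine [river clay]] [ox [jade shield]]]

At the top level: head "shield" (specifically "ox jade shield"); modifier "mine river clay".
Inside "mine river clay": head "clay" (specifically "river clay"), modifier "mine".
Inside "river clay": head "clay", modifier "river".
Inside "ox jade shield": head "shield" (specifically "jade shield"), modifier "ox".
Inside "jade shield": head "shield", modifier "jade".
Assembled: [[mine [river clay]] [ox [jade shield]]].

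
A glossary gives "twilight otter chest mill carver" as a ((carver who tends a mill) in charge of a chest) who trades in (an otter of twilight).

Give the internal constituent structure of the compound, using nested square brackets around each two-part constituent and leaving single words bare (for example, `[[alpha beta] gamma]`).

The outermost head in the paraphrase is "carver" (specifically "chest mill carver"), modified by "twilight otter".
"twilight otter" → head "otter", modifier "twilight".
"chest mill carver" → head "carver" (specifically "mill carver"), modifier "chest".
"mill carver" → head "carver", modifier "mill".
So the structure is [[twilight otter] [chest [mill carver]]].

[[twilight otter] [chest [mill carver]]]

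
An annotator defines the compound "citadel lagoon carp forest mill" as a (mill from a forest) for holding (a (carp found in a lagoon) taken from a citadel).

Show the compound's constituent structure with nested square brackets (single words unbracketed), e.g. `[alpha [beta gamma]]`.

Overall it is a kind of mill (specifically "forest mill"); the modifier is "citadel lagoon carp".
"citadel lagoon carp" → head "carp" (specifically "lagoon carp"), modifier "citadel".
"lagoon carp" → head "carp", modifier "lagoon".
"forest mill" → head "mill", modifier "forest".
So the structure is [[citadel [lagoon carp]] [forest mill]].

[[citadel [lagoon carp]] [forest mill]]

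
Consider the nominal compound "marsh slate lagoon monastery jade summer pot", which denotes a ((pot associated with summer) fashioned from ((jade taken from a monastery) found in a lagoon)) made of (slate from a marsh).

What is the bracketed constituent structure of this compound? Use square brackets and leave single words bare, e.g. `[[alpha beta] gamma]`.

[[marsh slate] [[lagoon [monastery jade]] [summer pot]]]

Whole compound: head "pot" (specifically "lagoon monastery jade summer pot"), modifier "marsh slate".
Inside "marsh slate": head "slate", modifier "marsh".
Inside "lagoon monastery jade summer pot": head "pot" (specifically "summer pot"), modifier "lagoon monastery jade".
Inside "lagoon monastery jade": head "jade" (specifically "monastery jade"), modifier "lagoon".
Inside "monastery jade": head "jade", modifier "monastery".
Inside "summer pot": head "pot", modifier "summer".
So the structure is [[marsh slate] [[lagoon [monastery jade]] [summer pot]]].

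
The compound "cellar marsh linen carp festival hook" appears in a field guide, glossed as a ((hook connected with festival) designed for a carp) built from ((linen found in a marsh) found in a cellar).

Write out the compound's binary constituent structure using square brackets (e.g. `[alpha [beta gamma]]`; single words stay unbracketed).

Overall it is a kind of hook (specifically "carp festival hook"); the modifier is "cellar marsh linen".
Inside "cellar marsh linen": head "linen" (specifically "marsh linen"), modifier "cellar".
Inside "marsh linen": head "linen", modifier "marsh".
Inside "carp festival hook": head "hook" (specifically "festival hook"), modifier "carp".
Inside "festival hook": head "hook", modifier "festival".
So the structure is [[cellar [marsh linen]] [carp [festival hook]]].

[[cellar [marsh linen]] [carp [festival hook]]]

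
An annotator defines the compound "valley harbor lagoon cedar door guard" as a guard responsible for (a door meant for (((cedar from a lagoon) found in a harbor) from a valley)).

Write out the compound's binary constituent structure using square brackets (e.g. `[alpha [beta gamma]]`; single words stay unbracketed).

[[[valley [harbor [lagoon cedar]]] door] guard]

At the top level: head "guard"; modifier "valley harbor lagoon cedar door".
Within "valley harbor lagoon cedar door", the head is "door" and the modifier is "valley harbor lagoon cedar".
Within "valley harbor lagoon cedar", the head is "cedar" (specifically "harbor lagoon cedar") and the modifier is "valley".
Within "harbor lagoon cedar", the head is "cedar" (specifically "lagoon cedar") and the modifier is "harbor".
Within "lagoon cedar", the head is "cedar" and the modifier is "lagoon".
Putting it together: [[[valley [harbor [lagoon cedar]]] door] guard].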